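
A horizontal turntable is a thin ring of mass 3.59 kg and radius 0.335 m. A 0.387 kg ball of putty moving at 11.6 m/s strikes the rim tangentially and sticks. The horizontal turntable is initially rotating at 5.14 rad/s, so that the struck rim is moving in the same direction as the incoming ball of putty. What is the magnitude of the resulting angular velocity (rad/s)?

|ω_f| ≈ 8.01 rad/s

The axle reaction passes through the axle and exerts no torque about it; angular momentum about the axle is conserved through the impact.
I_p = (3.59)(0.335)² = 0.4029 kg·m². Taking the sense of the ball of putty's angular momentum as positive, L_{ball} = m v R = (0.387)(11.6)(0.335) = 1.504 kg·m²/s.
L_i = +I_p ω_p + m v R = +(0.4029)(5.14) + 1.504 = 3.575 kg·m²/s.
After sticking, I_f = I_p + m R² = 0.4029 + (0.387)(0.335)² = 0.4463 kg·m².
ω_f = L_i / I_f = 3.575 / 0.4463 = 8.009 rad/s.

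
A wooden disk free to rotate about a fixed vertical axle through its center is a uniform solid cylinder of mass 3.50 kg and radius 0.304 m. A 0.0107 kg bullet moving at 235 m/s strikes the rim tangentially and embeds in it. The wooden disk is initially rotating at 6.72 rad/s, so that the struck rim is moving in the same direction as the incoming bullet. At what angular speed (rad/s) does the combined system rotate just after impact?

The axle reaction passes through the axle and exerts no torque about it; angular momentum about the axle is conserved through the impact.
I_p = ½(3.50)(0.304)² = 0.1617 kg·m². Taking the sense of the bullet's angular momentum as positive, L_{bullet} = m v R = (0.0107)(235)(0.304) = 0.7644 kg·m²/s.
L_i = +I_p ω_p + m v R = +(0.1617)(6.72) + 0.7644 = 1.851 kg·m²/s.
After sticking, I_f = I_p + m R² = 0.1617 + (0.0107)(0.304)² = 0.1627 kg·m².
ω_f = L_i / I_f = 1.851 / 0.1627 = 11.38 rad/s.

|ω_f| ≈ 11.4 rad/s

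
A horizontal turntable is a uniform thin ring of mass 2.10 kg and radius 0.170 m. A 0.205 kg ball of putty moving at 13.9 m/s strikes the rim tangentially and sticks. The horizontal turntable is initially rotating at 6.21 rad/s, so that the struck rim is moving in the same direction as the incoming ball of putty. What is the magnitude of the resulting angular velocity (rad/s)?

|ω_f| ≈ 12.9 rad/s

The axle reaction passes through the axle and exerts no torque about it; angular momentum about the axle is conserved through the impact.
I_p = (2.10)(0.170)² = 0.06069 kg·m². Taking the sense of the ball of putty's angular momentum as positive, L_{ball} = m v R = (0.205)(13.9)(0.170) = 0.4844 kg·m²/s.
L_i = +I_p ω_p + m v R = +(0.06069)(6.21) + 0.4844 = 0.8613 kg·m²/s.
After sticking, I_f = I_p + m R² = 0.06069 + (0.205)(0.170)² = 0.06661 kg·m².
ω_f = L_i / I_f = 0.8613 / 0.06661 = 12.93 rad/s.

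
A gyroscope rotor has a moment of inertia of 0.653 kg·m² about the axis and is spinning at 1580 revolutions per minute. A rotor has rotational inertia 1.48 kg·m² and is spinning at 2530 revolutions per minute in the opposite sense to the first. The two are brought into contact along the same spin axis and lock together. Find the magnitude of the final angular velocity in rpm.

The coupling torques are internal; angular momentum about the shared axis is conserved.
Taking A's sense as positive: L = (0.6530)(1580) − (1.480)(2530) = -2713 kg·m²·rpm.
Combined I = 0.6530 + 1.480 = 2.133 kg·m².
ω_f = L / I = -2713 / 2.133 = -1272 rpm.

|ω_f| ≈ 1270 rpm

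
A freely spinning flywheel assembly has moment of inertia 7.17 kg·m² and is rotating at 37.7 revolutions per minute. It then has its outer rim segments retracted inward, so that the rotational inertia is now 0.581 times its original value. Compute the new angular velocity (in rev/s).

With no external torque about the axis, L is conserved: I₁ω₁ = I₂ω₂.
I₂ = 0.581 × 7.17 = 4.166 kg·m².
ω₂ = I₁ω₁ / I₂ = (7.170)(37.7 rpm) / (4.166) = 64.89 rpm = 1.081 rev/s.

ω₂ ≈ 1.08 rev/s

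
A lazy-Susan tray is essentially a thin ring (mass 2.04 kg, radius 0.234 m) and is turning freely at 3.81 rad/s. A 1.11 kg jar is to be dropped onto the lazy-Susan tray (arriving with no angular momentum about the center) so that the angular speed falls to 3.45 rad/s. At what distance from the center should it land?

No external torque acts about the center; L_before = L_after.
I_p = (2.04)(0.234)² = 0.1117 kg·m².
I_p ω_i = (I_p + m r²) ω_f ⇒ m r² = I_p(ω_i/ω_f − 1) = 0.1117(3.81/3.45 − 1) = 0.01166 kg·m².
r = √(0.01166/1.11) = 0.1025 m.

r ≈ 0.102 m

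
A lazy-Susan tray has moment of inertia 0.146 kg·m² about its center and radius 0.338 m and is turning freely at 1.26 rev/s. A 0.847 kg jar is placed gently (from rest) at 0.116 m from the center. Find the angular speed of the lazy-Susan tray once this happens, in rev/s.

No external torque acts about the center; L_before = L_after.
Added inertia Σmr² = (0.847)(0.116)² = 0.01140 kg·m²; I_f = 0.1460 + 0.01140 = 0.1574 kg·m².
ω_f = I_p ω_i / I_f = (0.1460)(1.26) / 0.1574 = 1.169 rev/s.

ω_f ≈ 1.17 rev/s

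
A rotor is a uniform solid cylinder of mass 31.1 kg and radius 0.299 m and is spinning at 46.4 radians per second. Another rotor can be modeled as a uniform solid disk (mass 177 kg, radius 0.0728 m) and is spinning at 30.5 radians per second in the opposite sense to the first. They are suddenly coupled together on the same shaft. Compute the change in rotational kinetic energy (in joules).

ΔKE ≈ -1040 J

No external torque acts about the common axis, so total angular momentum is conserved.
Moments of inertia: I_A = ½(31.1)(0.299)² = 1.390 kg·m²; I_B = ½(177)(0.0728)² = 0.4690 kg·m².
Taking A's sense as positive: L = (1.390)(46.4) − (0.4690)(30.5) = 50.20 kg·m²·rad/s.
Combined I = 1.390 + 0.4690 = 1.859 kg·m².
ω_f = L / I = 50.20 / 1.859 = 27.00 rad/s.
KE_i = ½ΣIω² = 1715 J; KE_f = ½(1.859)(27.00)² = 677.7 J.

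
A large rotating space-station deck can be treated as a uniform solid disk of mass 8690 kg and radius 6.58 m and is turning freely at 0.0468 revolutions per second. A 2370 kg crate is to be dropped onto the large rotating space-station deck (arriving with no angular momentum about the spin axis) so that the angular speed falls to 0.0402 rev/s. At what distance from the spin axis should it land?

The added mass arrives with no angular momentum about the spin axis, and any external torque about the spin axis is negligible, so the system's angular momentum is conserved.
I_p = ½(8690)(6.58)² = 1.881e+05 kg·m².
I_p ω_i = (I_p + m r²) ω_f ⇒ m r² = I_p(ω_i/ω_f − 1) = 1.881e+05(0.0468/0.0402 − 1) = 30890 kg·m².
r = √(30890/2370) = 3.610 m.

r ≈ 3.61 m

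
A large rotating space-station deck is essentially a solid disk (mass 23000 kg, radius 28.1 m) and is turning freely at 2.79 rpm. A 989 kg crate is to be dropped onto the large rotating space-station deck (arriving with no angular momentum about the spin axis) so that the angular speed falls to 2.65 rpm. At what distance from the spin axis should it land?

r ≈ 22.0 m

The added mass arrives with no angular momentum about the spin axis, and any external torque about the spin axis is negligible, so the system's angular momentum is conserved.
I_p = ½(23000)(28.1)² = 9.081e+06 kg·m².
I_p ω_i = (I_p + m r²) ω_f ⇒ m r² = I_p(ω_i/ω_f − 1) = 9.081e+06(2.79/2.65 − 1) = 4.797e+05 kg·m².
r = √(4.797e+05/989) = 22.02 m.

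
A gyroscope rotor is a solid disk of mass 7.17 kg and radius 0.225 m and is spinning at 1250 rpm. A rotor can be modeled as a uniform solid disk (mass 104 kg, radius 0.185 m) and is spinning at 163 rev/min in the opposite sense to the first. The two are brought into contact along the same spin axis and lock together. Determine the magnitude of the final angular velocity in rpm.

|ω_f| ≈ 32.2 rpm

No external torque acts about the common axis, so total angular momentum is conserved.
Moments of inertia: I_A = ½(7.17)(0.225)² = 0.1815 kg·m²; I_B = ½(104)(0.185)² = 1.780 kg·m².
Taking A's sense as positive: L = (0.1815)(1250) − (1.780)(163) = -63.23 kg·m²·rpm.
Combined I = 0.1815 + 1.780 = 1.961 kg·m².
ω_f = L / I = -63.23 / 1.961 = -32.24 rpm.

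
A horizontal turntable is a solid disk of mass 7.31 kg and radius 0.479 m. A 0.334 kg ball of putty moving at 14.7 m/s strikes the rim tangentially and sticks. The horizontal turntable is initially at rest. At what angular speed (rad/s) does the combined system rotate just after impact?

About the axle the impulsive forces during the collision are internal, so angular momentum about that axis is conserved.
I_p = ½(7.31)(0.479)² = 0.8386 kg·m². Taking the sense of the ball of putty's angular momentum as positive, L_{ball} = m v R = (0.334)(14.7)(0.479) = 2.352 kg·m²/s.
L_i = 0 + 2.352 = 2.352 kg·m²/s.
After sticking, I_f = I_p + m R² = 0.8386 + (0.334)(0.479)² = 0.9152 kg·m².
ω_f = L_i / I_f = 2.352 / 0.9152 = 2.570 rad/s.

|ω_f| ≈ 2.57 rad/s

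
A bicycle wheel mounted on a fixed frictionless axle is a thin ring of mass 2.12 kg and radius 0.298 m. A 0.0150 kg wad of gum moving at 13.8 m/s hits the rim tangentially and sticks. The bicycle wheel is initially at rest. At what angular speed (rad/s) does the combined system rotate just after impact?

The axle reaction passes through the axle and exerts no torque about it; angular momentum about the axle is conserved through the impact.
I_p = (2.12)(0.298)² = 0.1883 kg·m². Taking the sense of the wad of gum's angular momentum as positive, L_{wad} = m v R = (0.0150)(13.8)(0.298) = 0.06169 kg·m²/s.
L_i = 0 + 0.06169 = 0.06169 kg·m²/s.
After sticking, I_f = I_p + m R² = 0.1883 + (0.0150)(0.298)² = 0.1896 kg·m².
ω_f = L_i / I_f = 0.06169 / 0.1896 = 0.3254 rad/s.

|ω_f| ≈ 0.325 rad/s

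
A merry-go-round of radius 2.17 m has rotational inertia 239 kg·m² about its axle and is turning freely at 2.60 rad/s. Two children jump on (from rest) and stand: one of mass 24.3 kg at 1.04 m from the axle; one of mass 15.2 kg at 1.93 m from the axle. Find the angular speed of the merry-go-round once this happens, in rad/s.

The added mass arrives with no angular momentum about the axle, and any external torque about the axle is negligible, so the system's angular momentum is conserved.
Added inertia Σmr² = (24.3)(1.04)² + (15.2)(1.93)² = 82.90 kg·m²; I_f = 239.0 + 82.90 = 321.9 kg·m².
ω_f = I_p ω_i / I_f = (239.0)(2.60) / 321.9 = 1.930 rad/s.

ω_f ≈ 1.93 rad/s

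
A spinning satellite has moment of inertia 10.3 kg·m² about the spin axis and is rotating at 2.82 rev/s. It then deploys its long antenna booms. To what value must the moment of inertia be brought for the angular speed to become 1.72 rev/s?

With no external torque about the axis, L is conserved: I₁ω₁ = I₂ω₂.
I₂ = I₁ω₁ / ω₂ = (10.3)(2.82) / (1.72) = 16.89 kg·m².

I₂ ≈ 16.9 kg·m²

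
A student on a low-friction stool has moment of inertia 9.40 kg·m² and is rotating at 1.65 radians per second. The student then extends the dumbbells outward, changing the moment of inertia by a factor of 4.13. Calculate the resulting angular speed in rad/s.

ω₂ ≈ 0.400 rad/s

Angular momentum about the spin axis is conserved since the torque about it is zero.
I₂ = 4.13 × 9.40 = 38.82 kg·m².
ω₂ = I₁ω₁ / I₂ = (9.400)(1.65 rad/s) / (38.82) = 0.3995 rad/s.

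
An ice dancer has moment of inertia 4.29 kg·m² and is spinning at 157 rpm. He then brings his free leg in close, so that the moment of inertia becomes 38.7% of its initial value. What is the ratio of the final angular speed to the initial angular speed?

ω₂/ω₁ ≈ 2.58

No external torque acts about the spin axis, so angular momentum is conserved.
I₂ = 0.387 × 4.29 = 1.660 kg·m².
ω₂/ω₁ = I₁/I₂ = 4.290 / 1.660 = 2.584.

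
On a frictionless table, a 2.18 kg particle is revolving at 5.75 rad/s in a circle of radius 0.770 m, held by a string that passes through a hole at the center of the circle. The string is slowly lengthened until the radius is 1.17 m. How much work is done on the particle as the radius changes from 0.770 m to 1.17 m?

The constraining force is radial, so m r² ω about the center is conserved.
ω₂ = ω₁ (r₁/r₂)² = (5.75)(0.770/1.17)² = 2.490 rad/s.
W = ΔKE = ½m(v₂² − v₁²) = -12.11 J.

W ≈ -12.1 J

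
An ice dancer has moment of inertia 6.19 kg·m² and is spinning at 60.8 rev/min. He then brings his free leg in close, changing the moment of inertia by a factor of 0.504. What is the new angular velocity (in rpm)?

No external torque acts about the spin axis, so angular momentum is conserved.
I₂ = 0.504 × 6.19 = 3.120 kg·m².
ω₂ = I₁ω₁ / I₂ = (6.190)(60.8 rpm) / (3.120) = 120.6 rpm.

ω₂ ≈ 121 rpm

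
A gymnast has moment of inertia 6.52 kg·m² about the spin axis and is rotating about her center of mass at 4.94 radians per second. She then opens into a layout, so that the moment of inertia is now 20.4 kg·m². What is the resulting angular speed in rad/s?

ω₂ ≈ 1.58 rad/s

No external torque acts about the spin axis, so angular momentum is conserved.
ω₂ = I₁ω₁ / I₂ = (6.520)(4.94 rad/s) / (20.40) = 1.579 rad/s.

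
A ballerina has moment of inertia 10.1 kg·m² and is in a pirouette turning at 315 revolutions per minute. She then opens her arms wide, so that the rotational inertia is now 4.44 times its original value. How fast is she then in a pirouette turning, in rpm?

No external torque acts about the spin axis, so angular momentum is conserved.
I₂ = 4.44 × 10.1 = 44.84 kg·m².
ω₂ = I₁ω₁ / I₂ = (10.10)(315 rpm) / (44.84) = 70.95 rpm.

ω₂ ≈ 70.9 rpm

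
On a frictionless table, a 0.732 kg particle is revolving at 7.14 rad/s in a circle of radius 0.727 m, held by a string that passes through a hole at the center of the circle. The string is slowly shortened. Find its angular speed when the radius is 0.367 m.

No torque about the axis ⇒ m r₁² ω₁ = m r₂² ω₂.
ω₂ = ω₁ (r₁/r₂)² = (7.14)(0.727/0.367)² = 28.02 rad/s.

ω₂ ≈ 28.0 rad/s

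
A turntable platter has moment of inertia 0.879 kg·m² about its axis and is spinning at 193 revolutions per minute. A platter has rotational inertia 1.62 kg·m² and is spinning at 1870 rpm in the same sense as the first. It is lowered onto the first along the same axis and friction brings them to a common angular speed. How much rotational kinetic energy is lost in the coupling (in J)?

ΔKE lost ≈ 8790 J

The coupling torques are internal; angular momentum about the shared axis is conserved.
Taking A's sense as positive: L = (0.8790)(193) + (1.620)(1870) = 3199 kg·m²·rpm.
Combined I = 0.8790 + 1.620 = 2.499 kg·m².
ω_f = L / I = 3199 / 2.499 = 1280 rpm.
KE_i = ½ΣIω² = 31240 J; KE_f = ½(2.499)(134.1)² = 22450 J.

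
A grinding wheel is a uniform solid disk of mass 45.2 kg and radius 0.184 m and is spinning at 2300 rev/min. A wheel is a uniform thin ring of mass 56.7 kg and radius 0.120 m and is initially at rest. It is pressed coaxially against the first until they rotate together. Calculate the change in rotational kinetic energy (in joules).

ΔKE ≈ -11500 J

No external torque acts about the common axis, so total angular momentum is conserved.
Moments of inertia: I_A = ½(45.2)(0.184)² = 0.7651 kg·m²; I_B = (56.7)(0.120)² = 0.8165 kg·m².
Taking A's sense as positive: L = (0.7651)(2300) = 1760 kg·m²·rpm.
Combined I = 0.7651 + 0.8165 = 1.582 kg·m².
ω_f = L / I = 1760 / 1.582 = 1113 rpm.
KE_i = ½ΣIω² = 22190 J; KE_f = ½(1.582)(116.5)² = 10740 J.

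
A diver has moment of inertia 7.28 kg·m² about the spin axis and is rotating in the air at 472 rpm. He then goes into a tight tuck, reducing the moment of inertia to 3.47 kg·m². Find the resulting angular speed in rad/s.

ω₂ ≈ 104 rad/s

With no external torque about the axis, L is conserved: I₁ω₁ = I₂ω₂.
ω₂ = I₁ω₁ / I₂ = (7.280)(472 rpm) / (3.470) = 990.2 rpm = 103.7 rad/s.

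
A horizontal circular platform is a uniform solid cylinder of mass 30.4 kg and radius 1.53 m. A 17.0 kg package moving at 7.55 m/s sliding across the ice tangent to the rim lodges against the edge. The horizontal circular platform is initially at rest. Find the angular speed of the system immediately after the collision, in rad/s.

|ω_f| ≈ 2.61 rad/s

About the central axle the impulsive forces during the collision are internal, so angular momentum about that axis is conserved.
I_p = ½(30.4)(1.53)² = 35.58 kg·m². Taking the sense of the package's angular momentum as positive, L_{package} = m v R = (17.0)(7.55)(1.53) = 196.4 kg·m²/s.
L_i = 0 + 196.4 = 196.4 kg·m²/s.
After sticking, I_f = I_p + m R² = 35.58 + (17.0)(1.53)² = 75.38 kg·m².
ω_f = L_i / I_f = 196.4 / 75.38 = 2.605 rad/s.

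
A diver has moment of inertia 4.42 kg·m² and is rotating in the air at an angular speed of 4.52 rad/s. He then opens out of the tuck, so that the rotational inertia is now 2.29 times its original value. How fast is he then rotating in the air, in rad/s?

ω₂ ≈ 1.97 rad/s

Angular momentum about the spin axis is conserved since the torque about it is zero.
I₂ = 2.29 × 4.42 = 10.12 kg·m².
ω₂ = I₁ω₁ / I₂ = (4.420)(4.52 rad/s) / (10.12) = 1.974 rad/s.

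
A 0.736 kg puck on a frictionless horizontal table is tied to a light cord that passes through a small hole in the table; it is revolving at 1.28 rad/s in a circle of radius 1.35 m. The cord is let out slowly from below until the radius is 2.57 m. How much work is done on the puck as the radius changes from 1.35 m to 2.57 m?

W ≈ -0.796 J

No torque about the axis ⇒ m r₁² ω₁ = m r₂² ω₂.
ω₂ = ω₁ (r₁/r₂)² = (1.28)(1.35/2.57)² = 0.3532 rad/s.
W = ΔKE = ½m(v₂² − v₁²) = -0.7956 J.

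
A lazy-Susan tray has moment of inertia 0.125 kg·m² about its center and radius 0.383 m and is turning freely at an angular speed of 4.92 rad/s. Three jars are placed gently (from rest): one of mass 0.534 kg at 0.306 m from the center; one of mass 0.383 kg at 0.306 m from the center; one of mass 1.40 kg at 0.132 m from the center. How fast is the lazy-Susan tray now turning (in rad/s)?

The added mass arrives with no angular momentum about the center, and any external torque about the center is negligible, so the system's angular momentum is conserved.
Added inertia Σmr² = (0.534)(0.306)² + (0.383)(0.306)² + (1.40)(0.132)² = 0.1103 kg·m²; I_f = 0.1250 + 0.1103 = 0.2353 kg·m².
ω_f = I_p ω_i / I_f = (0.1250)(4.92) / 0.2353 = 2.614 rad/s.

ω_f ≈ 2.61 rad/s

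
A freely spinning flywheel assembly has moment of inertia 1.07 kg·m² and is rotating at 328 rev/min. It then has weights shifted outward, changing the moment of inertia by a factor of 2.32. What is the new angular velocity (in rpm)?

ω₂ ≈ 141 rpm

With no external torque about the axis, L is conserved: I₁ω₁ = I₂ω₂.
I₂ = 2.32 × 1.07 = 2.482 kg·m².
ω₂ = I₁ω₁ / I₂ = (1.070)(328 rpm) / (2.482) = 141.4 rpm.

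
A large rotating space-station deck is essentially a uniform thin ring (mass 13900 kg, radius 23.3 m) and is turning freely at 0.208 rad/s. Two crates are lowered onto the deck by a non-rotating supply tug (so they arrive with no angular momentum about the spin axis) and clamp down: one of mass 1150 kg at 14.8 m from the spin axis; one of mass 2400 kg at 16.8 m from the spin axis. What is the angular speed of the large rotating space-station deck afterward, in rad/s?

ω_f ≈ 0.185 rad/s

No external torque acts about the spin axis; L_before = L_after.
I_p = (13900)(23.3)² = 7.546e+06 kg·m².
Added inertia Σmr² = (1150)(14.8)² + (2400)(16.8)² = 9.293e+05 kg·m²; I_f = 7.546e+06 + 9.293e+05 = 8.475e+06 kg·m².
ω_f = I_p ω_i / I_f = (7.546e+06)(0.208) / 8.475e+06 = 0.1852 rad/s.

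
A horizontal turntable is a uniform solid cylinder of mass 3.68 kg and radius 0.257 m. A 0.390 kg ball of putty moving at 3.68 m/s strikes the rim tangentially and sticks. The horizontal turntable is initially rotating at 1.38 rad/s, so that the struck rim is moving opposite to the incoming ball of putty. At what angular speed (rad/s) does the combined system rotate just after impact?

|ω_f| ≈ 1.37 rad/s

About the axle the impulsive forces during the collision are internal, so angular momentum about that axis is conserved.
I_p = ½(3.68)(0.257)² = 0.1215 kg·m². Taking the sense of the ball of putty's angular momentum as positive, L_{ball} = m v R = (0.390)(3.68)(0.257) = 0.3688 kg·m²/s.
L_i = −I_p ω_p + m v R = −(0.1215)(1.38) + 0.3688 = 0.2011 kg·m²/s.
After sticking, I_f = I_p + m R² = 0.1215 + (0.390)(0.257)² = 0.1473 kg·m².
ω_f = L_i / I_f = 0.2011 / 0.1473 = 1.366 rad/s.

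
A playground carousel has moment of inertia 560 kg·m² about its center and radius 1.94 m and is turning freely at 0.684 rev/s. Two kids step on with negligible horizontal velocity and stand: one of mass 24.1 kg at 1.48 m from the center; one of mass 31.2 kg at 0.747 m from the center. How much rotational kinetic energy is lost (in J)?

energy lost ≈ 576 J

No external torque acts about the center; L_before = L_after.
Added inertia Σmr² = (24.1)(1.48)² + (31.2)(0.747)² = 70.20 kg·m²; I_f = 560.0 + 70.20 = 630.2 kg·m².
ω_f = I_p ω_i / I_f = (560.0)(0.684) / 630.2 = 0.6078 rev/s.
KE_i = ½(560.0)(4.298 rad/s)² = 5172 J; KE_f = ½(630.2)(3.819)² = 4596 J.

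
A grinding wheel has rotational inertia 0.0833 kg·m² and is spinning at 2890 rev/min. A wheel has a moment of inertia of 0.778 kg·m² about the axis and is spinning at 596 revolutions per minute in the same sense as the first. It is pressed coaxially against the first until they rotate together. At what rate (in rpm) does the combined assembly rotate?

The coupling torques are internal; angular momentum about the shared axis is conserved.
Taking A's sense as positive: L = (0.08330)(2890) + (0.7780)(596) = 704.4 kg·m²·rpm.
Combined I = 0.08330 + 0.7780 = 0.8613 kg·m².
ω_f = L / I = 704.4 / 0.8613 = 817.9 rpm.

|ω_f| ≈ 818 rpm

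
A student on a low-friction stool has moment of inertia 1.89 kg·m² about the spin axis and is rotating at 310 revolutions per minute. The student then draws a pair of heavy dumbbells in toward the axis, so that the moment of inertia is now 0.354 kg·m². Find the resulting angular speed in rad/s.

ω₂ ≈ 173 rad/s

With no external torque about the axis, L is conserved: I₁ω₁ = I₂ω₂.
ω₂ = I₁ω₁ / I₂ = (1.890)(310 rpm) / (0.3540) = 1655 rpm = 173.3 rad/s.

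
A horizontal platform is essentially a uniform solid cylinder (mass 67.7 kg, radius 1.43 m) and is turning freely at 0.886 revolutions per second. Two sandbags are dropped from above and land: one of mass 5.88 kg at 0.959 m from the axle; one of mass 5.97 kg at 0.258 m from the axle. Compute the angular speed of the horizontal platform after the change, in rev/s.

The added mass arrives with no angular momentum about the axle, and any external torque about the axle is negligible, so the system's angular momentum is conserved.
I_p = ½(67.7)(1.43)² = 69.22 kg·m².
Added inertia Σmr² = (5.88)(0.959)² + (5.97)(0.258)² = 5.805 kg·m²; I_f = 69.22 + 5.805 = 75.02 kg·m².
ω_f = I_p ω_i / I_f = (69.22)(0.886) / 75.02 = 0.8174 rev/s.

ω_f ≈ 0.817 rev/s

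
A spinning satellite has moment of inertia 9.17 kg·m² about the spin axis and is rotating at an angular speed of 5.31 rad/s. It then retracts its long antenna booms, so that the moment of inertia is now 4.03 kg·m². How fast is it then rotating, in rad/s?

ω₂ ≈ 12.1 rad/s

Angular momentum about the spin axis is conserved since the torque about it is zero.
ω₂ = I₁ω₁ / I₂ = (9.170)(5.31 rad/s) / (4.030) = 12.08 rad/s.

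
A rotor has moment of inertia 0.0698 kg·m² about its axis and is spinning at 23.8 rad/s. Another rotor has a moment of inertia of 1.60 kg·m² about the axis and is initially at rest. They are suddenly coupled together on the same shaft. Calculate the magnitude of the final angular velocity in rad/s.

The coupling torques are internal; angular momentum about the shared axis is conserved.
Taking A's sense as positive: L = (0.06980)(23.8) = 1.661 kg·m²·rad/s.
Combined I = 0.06980 + 1.600 = 1.670 kg·m².
ω_f = L / I = 1.661 / 1.670 = 0.9949 rad/s.

|ω_f| ≈ 0.995 rad/s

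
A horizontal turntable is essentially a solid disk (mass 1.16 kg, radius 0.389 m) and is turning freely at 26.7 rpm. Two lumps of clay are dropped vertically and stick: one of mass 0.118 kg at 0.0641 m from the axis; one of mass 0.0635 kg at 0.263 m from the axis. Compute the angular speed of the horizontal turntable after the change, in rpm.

No external torque acts about the axis; L_before = L_after.
I_p = ½(1.16)(0.389)² = 0.08777 kg·m².
Added inertia Σmr² = (0.118)(0.0641)² + (0.0635)(0.263)² = 0.004877 kg·m²; I_f = 0.08777 + 0.004877 = 0.09264 kg·m².
ω_f = I_p ω_i / I_f = (0.08777)(26.7) / 0.09264 = 25.29 rpm.

ω_f ≈ 25.3 rpm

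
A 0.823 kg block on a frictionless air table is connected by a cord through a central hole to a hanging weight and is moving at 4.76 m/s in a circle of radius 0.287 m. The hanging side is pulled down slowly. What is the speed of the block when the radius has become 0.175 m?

The only horizontal force on the mass is along the cord (radial), so it exerts no torque about the hole and angular momentum m v r is conserved.
v₂ = v₁ r₁ / r₂ = (4.76)(0.287) / (0.175) = 7.806 m/s.

v₂ ≈ 7.81 m/s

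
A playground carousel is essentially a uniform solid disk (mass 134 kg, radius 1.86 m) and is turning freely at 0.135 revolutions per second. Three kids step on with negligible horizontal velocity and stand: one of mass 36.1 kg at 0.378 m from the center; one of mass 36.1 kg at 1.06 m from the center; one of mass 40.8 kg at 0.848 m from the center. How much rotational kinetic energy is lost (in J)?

The added mass arrives with no angular momentum about the center, and any external torque about the center is negligible, so the system's angular momentum is conserved.
I_p = ½(134)(1.86)² = 231.8 kg·m².
Added inertia Σmr² = (36.1)(0.378)² + (36.1)(1.06)² + (40.8)(0.848)² = 75.06 kg·m²; I_f = 231.8 + 75.06 = 306.9 kg·m².
ω_f = I_p ω_i / I_f = (231.8)(0.135) / 306.9 = 0.1020 rev/s.
KE_i = ½(231.8)(0.8482 rad/s)² = 83.39 J; KE_f = ½(306.9)(0.6407)² = 62.99 J.

energy lost ≈ 20.4 J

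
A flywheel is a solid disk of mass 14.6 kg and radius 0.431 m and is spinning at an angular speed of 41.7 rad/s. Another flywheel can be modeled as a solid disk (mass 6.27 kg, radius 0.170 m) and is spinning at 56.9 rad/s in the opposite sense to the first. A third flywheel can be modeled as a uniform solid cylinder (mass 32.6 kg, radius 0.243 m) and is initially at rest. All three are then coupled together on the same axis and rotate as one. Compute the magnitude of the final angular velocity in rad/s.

No external torque acts about the common axis, so total angular momentum is conserved.
Moments of inertia: I_A = ½(14.6)(0.431)² = 1.356 kg·m²; I_B = ½(6.27)(0.170)² = 0.09060 kg·m²; I_C = ½(32.6)(0.243)² = 0.9625 kg·m².
Taking A's sense as positive: L = (1.356)(41.7) − (0.09060)(56.9) = 51.39 kg·m²·rad/s.
Combined I = 1.356 + 0.09060 + 0.9625 = 2.409 kg·m².
ω_f = L / I = 51.39 / 2.409 = 21.33 rad/s.

|ω_f| ≈ 21.3 rad/s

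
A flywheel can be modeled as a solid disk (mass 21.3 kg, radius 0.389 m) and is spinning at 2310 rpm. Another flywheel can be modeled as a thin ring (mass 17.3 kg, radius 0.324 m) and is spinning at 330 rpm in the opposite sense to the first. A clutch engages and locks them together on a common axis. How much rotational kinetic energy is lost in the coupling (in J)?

The coupling torques are internal; angular momentum about the shared axis is conserved.
Moments of inertia: I_A = ½(21.3)(0.389)² = 1.612 kg·m²; I_B = (17.3)(0.324)² = 1.816 kg·m².
Taking A's sense as positive: L = (1.612)(2310) − (1.816)(330) = 3123 kg·m²·rpm.
Combined I = 1.612 + 1.816 = 3.428 kg·m².
ω_f = L / I = 3123 / 3.428 = 911.2 rpm.
KE_i = ½ΣIω² = 48240 J; KE_f = ½(3.428)(95.42)² = 15610 J.

ΔKE lost ≈ 32600 J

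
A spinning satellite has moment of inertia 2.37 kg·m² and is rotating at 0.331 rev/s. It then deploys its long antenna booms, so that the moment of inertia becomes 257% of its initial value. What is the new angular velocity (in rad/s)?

No external torque acts about the spin axis, so angular momentum is conserved.
I₂ = 2.57 × 2.37 = 6.091 kg·m².
ω₂ = I₁ω₁ / I₂ = (2.370)(0.331 rev/s) / (6.091) = 0.1288 rev/s = 0.8092 rad/s.

ω₂ ≈ 0.809 rad/s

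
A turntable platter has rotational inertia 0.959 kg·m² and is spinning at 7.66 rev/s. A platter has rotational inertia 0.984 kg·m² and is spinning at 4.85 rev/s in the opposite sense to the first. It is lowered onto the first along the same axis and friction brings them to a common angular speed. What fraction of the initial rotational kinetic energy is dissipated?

The coupling torques are internal; angular momentum about the shared axis is conserved.
Taking A's sense as positive: L = (0.9590)(7.66) − (0.9840)(4.85) = 2.574 kg·m²·rev/s.
Combined I = 0.9590 + 0.9840 = 1.943 kg·m².
ω_f = L / I = 2.574 / 1.943 = 1.325 rev/s.
KE_i = ½ΣIω² = 1568 J; KE_f = ½(1.943)(8.322)² = 67.29 J.
Fraction dissipated = (KE_i − KE_f)/KE_i = 0.9571.

fraction ≈ 0.957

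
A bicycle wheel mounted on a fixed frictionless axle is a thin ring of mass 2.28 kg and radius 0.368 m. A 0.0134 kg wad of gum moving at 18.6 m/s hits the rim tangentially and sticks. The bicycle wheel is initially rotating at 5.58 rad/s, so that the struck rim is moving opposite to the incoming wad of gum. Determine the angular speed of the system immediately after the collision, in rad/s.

|ω_f| ≈ 5.25 rad/s

The axle reaction passes through the axle and exerts no torque about it; angular momentum about the axle is conserved through the impact.
I_p = (2.28)(0.368)² = 0.3088 kg·m². Taking the sense of the wad of gum's angular momentum as positive, L_{wad} = m v R = (0.0134)(18.6)(0.368) = 0.09172 kg·m²/s.
L_i = −I_p ω_p + m v R = −(0.3088)(5.58) + 0.09172 = -1.631 kg·m²/s.
After sticking, I_f = I_p + m R² = 0.3088 + (0.0134)(0.368)² = 0.3106 kg·m².
ω_f = L_i / I_f = -1.631 / 0.3106 = -5.252 rad/s.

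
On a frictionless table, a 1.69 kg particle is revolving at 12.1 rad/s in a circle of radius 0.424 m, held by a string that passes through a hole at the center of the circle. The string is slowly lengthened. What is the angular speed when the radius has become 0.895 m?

No torque about the axis ⇒ m r₁² ω₁ = m r₂² ω₂.
ω₂ = ω₁ (r₁/r₂)² = (12.1)(0.424/0.895)² = 2.716 rad/s.

ω₂ ≈ 2.72 rad/s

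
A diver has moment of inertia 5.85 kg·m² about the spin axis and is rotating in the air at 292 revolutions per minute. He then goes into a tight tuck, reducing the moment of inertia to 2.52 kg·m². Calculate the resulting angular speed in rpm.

Angular momentum about the spin axis is conserved since the torque about it is zero.
ω₂ = I₁ω₁ / I₂ = (5.850)(292 rpm) / (2.520) = 677.9 rpm.

ω₂ ≈ 678 rpm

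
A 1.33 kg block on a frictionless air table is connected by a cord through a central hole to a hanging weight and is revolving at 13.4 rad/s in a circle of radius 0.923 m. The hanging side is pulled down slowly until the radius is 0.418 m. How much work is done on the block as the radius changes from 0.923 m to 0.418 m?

W ≈ 394 J

No torque about the axis ⇒ m r₁² ω₁ = m r₂² ω₂.
ω₂ = ω₁ (r₁/r₂)² = (13.4)(0.923/0.418)² = 65.34 rad/s.
W = ΔKE = ½m(v₂² − v₁²) = 394.3 J.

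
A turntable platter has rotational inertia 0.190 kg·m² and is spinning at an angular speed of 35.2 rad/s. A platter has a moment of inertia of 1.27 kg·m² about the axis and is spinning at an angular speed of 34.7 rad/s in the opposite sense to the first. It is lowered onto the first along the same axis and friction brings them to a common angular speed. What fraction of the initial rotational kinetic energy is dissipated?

No external torque acts about the common axis, so total angular momentum is conserved.
Taking A's sense as positive: L = (0.1900)(35.2) − (1.270)(34.7) = -37.38 kg·m²·rad/s.
Combined I = 0.1900 + 1.270 = 1.460 kg·m².
ω_f = L / I = -37.38 / 1.460 = -25.60 rad/s.
KE_i = ½ΣIω² = 882.3 J; KE_f = ½(1.460)(25.60)² = 478.5 J.
Fraction dissipated = (KE_i − KE_f)/KE_i = 0.4576.

fraction ≈ 0.458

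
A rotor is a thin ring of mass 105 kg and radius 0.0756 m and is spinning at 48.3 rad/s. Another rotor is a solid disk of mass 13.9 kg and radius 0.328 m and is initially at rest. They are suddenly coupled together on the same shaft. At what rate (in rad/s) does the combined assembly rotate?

The coupling torques are internal; angular momentum about the shared axis is conserved.
Moments of inertia: I_A = (105)(0.0756)² = 0.6001 kg·m²; I_B = ½(13.9)(0.328)² = 0.7477 kg·m².
Taking A's sense as positive: L = (0.6001)(48.3) = 28.99 kg·m²·rad/s.
Combined I = 0.6001 + 0.7477 = 1.348 kg·m².
ω_f = L / I = 28.99 / 1.348 = 21.51 rad/s.

|ω_f| ≈ 21.5 rad/s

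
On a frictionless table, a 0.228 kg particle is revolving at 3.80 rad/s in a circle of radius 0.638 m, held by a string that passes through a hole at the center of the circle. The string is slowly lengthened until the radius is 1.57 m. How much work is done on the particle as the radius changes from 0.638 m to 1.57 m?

The constraining force is radial, so m r² ω about the center is conserved.
ω₂ = ω₁ (r₁/r₂)² = (3.80)(0.638/1.57)² = 0.6275 rad/s.
W = ΔKE = ½m(v₂² − v₁²) = -0.5594 J.

W ≈ -0.559 J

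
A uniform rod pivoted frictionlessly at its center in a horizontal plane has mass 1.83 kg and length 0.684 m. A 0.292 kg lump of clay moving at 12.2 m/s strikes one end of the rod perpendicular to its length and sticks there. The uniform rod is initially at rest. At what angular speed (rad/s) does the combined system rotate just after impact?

|ω_f| ≈ 11.5 rad/s

About the pivot the impulsive forces during the collision are internal, so angular momentum about that axis is conserved.
I_p = (1/12)(1.83)(0.684)² = 0.07135 kg·m². Taking the sense of the lump of clay's angular momentum as positive, L_{lump} = m v R = (0.292)(12.2)(0.684/2) = 1.218 kg·m²/s.
L_i = 0 + 1.218 = 1.218 kg·m²/s.
After sticking, I_f = I_p + m R² = 0.07135 + (0.292)(0.684/2)² = 0.1055 kg·m².
ω_f = L_i / I_f = 1.218 / 0.1055 = 11.55 rad/s.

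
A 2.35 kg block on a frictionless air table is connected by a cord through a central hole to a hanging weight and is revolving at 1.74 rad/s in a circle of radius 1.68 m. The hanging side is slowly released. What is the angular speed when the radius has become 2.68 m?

ω₂ ≈ 0.684 rad/s

No torque about the axis ⇒ m r₁² ω₁ = m r₂² ω₂.
ω₂ = ω₁ (r₁/r₂)² = (1.74)(1.68/2.68)² = 0.6838 rad/s.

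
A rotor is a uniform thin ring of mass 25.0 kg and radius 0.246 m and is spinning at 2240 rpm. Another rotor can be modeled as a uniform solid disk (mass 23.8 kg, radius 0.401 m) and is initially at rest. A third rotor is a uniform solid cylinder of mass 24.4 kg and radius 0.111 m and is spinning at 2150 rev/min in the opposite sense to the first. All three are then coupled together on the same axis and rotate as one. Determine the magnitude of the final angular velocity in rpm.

The coupling torques are internal; angular momentum about the shared axis is conserved.
Moments of inertia: I_A = (25.0)(0.246)² = 1.513 kg·m²; I_B = ½(23.8)(0.401)² = 1.914 kg·m²; I_C = ½(24.4)(0.111)² = 0.1503 kg·m².
Taking A's sense as positive: L = (1.513)(2240) − (0.1503)(2150) = 3066 kg·m²·rpm.
Combined I = 1.513 + 1.914 + 0.1503 = 3.577 kg·m².
ω_f = L / I = 3066 / 3.577 = 857.1 rpm.

|ω_f| ≈ 857 rpm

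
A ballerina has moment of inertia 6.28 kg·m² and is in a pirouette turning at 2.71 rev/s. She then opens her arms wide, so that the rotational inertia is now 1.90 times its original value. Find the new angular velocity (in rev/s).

ω₂ ≈ 1.43 rev/s

With no external torque about the axis, L is conserved: I₁ω₁ = I₂ω₂.
I₂ = 1.90 × 6.28 = 11.93 kg·m².
ω₂ = I₁ω₁ / I₂ = (6.280)(2.71 rev/s) / (11.93) = 1.426 rev/s.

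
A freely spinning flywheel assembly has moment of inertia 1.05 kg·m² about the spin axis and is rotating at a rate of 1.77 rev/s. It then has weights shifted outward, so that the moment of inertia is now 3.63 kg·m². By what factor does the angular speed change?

With no external torque about the axis, L is conserved: I₁ω₁ = I₂ω₂.
ω₂/ω₁ = I₁/I₂ = 1.050 / 3.630 = 0.2893.

ω₂/ω₁ ≈ 0.289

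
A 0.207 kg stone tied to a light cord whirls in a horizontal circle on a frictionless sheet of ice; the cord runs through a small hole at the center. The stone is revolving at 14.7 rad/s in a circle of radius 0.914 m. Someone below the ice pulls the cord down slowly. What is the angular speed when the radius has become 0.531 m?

The constraining force is radial, so m r² ω about the center is conserved.
ω₂ = ω₁ (r₁/r₂)² = (14.7)(0.914/0.531)² = 43.55 rad/s.

ω₂ ≈ 43.6 rad/s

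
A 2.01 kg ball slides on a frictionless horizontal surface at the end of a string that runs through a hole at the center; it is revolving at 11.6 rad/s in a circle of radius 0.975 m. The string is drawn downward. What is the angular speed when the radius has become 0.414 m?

The constraining force is radial, so m r² ω about the center is conserved.
ω₂ = ω₁ (r₁/r₂)² = (11.6)(0.975/0.414)² = 64.34 rad/s.

ω₂ ≈ 64.3 rad/s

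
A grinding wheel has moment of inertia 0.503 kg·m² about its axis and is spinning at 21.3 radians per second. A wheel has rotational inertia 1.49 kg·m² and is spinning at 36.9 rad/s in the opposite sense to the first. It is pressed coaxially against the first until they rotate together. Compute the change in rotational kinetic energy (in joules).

No external torque acts about the common axis, so total angular momentum is conserved.
Taking A's sense as positive: L = (0.5030)(21.3) − (1.490)(36.9) = -44.27 kg·m²·rad/s.
Combined I = 0.5030 + 1.490 = 1.993 kg·m².
ω_f = L / I = -44.27 / 1.993 = -22.21 rad/s.
KE_i = ½ΣIω² = 1129 J; KE_f = ½(1.993)(22.21)² = 491.6 J.

ΔKE ≈ -637 J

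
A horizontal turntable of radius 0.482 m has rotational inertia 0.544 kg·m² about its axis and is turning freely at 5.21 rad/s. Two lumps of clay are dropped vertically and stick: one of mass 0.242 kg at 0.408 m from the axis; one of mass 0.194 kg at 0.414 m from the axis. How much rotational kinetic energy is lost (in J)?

No external torque acts about the axis; L_before = L_after.
Added inertia Σmr² = (0.242)(0.408)² + (0.194)(0.414)² = 0.07354 kg·m²; I_f = 0.5440 + 0.07354 = 0.6175 kg·m².
ω_f = I_p ω_i / I_f = (0.5440)(5.21) / 0.6175 = 4.590 rad/s.
KE_i = ½(0.5440)(5.210 rad/s)² = 7.383 J; KE_f = ½(0.6175)(4.590)² = 6.504 J.

energy lost ≈ 0.879 J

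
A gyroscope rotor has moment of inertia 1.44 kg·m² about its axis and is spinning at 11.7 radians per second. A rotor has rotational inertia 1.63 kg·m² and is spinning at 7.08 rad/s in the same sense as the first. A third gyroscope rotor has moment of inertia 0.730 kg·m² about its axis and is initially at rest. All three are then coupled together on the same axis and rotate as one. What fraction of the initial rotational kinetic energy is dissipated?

fraction ≈ 0.239

The coupling torques are internal; angular momentum about the shared axis is conserved.
Taking A's sense as positive: L = (1.440)(11.7) + (1.630)(7.08) = 28.39 kg·m²·rad/s.
Combined I = 1.440 + 1.630 + 0.7300 = 3.800 kg·m².
ω_f = L / I = 28.39 / 3.800 = 7.471 rad/s.
KE_i = ½ΣIω² = 139.4 J; KE_f = ½(3.800)(7.471)² = 106.0 J.
Fraction dissipated = (KE_i − KE_f)/KE_i = 0.2394.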